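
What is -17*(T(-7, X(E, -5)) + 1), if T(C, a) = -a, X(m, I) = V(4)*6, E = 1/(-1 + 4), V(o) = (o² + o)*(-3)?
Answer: -6137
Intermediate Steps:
V(o) = -3*o - 3*o² (V(o) = (o + o²)*(-3) = -3*o - 3*o²)
E = ⅓ (E = 1/3 = ⅓ ≈ 0.33333)
X(m, I) = -360 (X(m, I) = -3*4*(1 + 4)*6 = -3*4*5*6 = -60*6 = -360)
-17*(T(-7, X(E, -5)) + 1) = -17*(-1*(-360) + 1) = -17*(360 + 1) = -17*361 = -6137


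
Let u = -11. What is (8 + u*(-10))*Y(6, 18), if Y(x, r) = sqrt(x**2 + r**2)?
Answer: 708*sqrt(10) ≈ 2238.9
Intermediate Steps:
Y(x, r) = sqrt(r**2 + x**2)
(8 + u*(-10))*Y(6, 18) = (8 - 11*(-10))*sqrt(18**2 + 6**2) = (8 + 110)*sqrt(324 + 36) = 118*sqrt(360) = 118*(6*sqrt(10)) = 708*sqrt(10)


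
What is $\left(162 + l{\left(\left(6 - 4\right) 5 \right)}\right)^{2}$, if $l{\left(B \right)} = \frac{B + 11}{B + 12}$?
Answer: $\frac{12852225}{484} \approx 26554.0$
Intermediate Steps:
$l{\left(B \right)} = \frac{11 + B}{12 + B}$
$\left(162 + l{\left(\left(6 - 4\right) 5 \right)}\right)^{2} = \left(162 + \frac{11 + \left(6 - 4\right) 5}{12 + \left(6 - 4\right) 5}\right)^{2} = \left(162 + \frac{11 + 2 \cdot 5}{12 + 2 \cdot 5}\right)^{2} = \left(162 + \frac{11 + 10}{12 + 10}\right)^{2} = \left(162 + \frac{1}{22} \cdot 21\right)^{2} = \left(162 + \frac{21}{22}\right)^{2} = \left(\frac{3585}{22}\right)^{2} = \frac{12852225}{484}$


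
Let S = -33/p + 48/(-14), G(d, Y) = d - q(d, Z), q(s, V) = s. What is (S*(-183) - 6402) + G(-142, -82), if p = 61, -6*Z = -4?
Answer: -39729/7 ≈ -5675.6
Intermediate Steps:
Z = ⅔ (Z = -⅙*(-4) = ⅔ ≈ 0.66667)
G(d, Y) = 0 (G(d, Y) = d - d = 0)
S = -1695/427 (S = -33/61 + 48/(-14) = -33*1/61 + 48*(-1/14) = -33/61 - 24/7 = -1695/427 ≈ -3.9696)
(S*(-183) - 6402) + G(-142, -82) = (-1695/427*(-183) - 6402) + 0 = (5085/7 - 6402) + 0 = -39729/7 + 0 = -39729/7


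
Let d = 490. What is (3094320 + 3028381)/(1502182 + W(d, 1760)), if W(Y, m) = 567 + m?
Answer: 6122701/1504509 ≈ 4.0696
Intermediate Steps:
(3094320 + 3028381)/(1502182 + W(d, 1760)) = (3094320 + 3028381)/(1502182 + (567 + 1760)) = 6122701/(1502182 + 2327) = 6122701/1504509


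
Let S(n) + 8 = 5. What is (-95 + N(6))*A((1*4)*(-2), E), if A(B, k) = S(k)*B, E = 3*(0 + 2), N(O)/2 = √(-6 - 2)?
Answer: -2280 + 96*I*√2 ≈ -2280.0 + 135.76*I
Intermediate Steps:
N(O) = 4*I*√2 (N(O) = 2*√(-6 - 2) = 2*√(-8) = 2*(2*I*√2) = 4*I*√2)
S(n) = -3 (S(n) = -8 + 5 = -3)
E = 6 (E = 3*2 = 6)
A(B, k) = -3*B
(-95 + N(6))*A((1*4)*(-2), E) = (-95 + 4*I*√2)*(-3*1*4*(-2)) = (-95 + 4*I*√2)*(-12*(-2)) = (-95 + 4*I*√2)*(-3*(-8)) = (-95 + 4*I*√2)*24 = -2280 + 96*I*√2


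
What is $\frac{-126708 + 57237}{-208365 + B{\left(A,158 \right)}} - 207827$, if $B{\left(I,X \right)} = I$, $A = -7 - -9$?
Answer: $- \frac{43303387730}{208363} \approx -2.0783 \cdot 10^{5}$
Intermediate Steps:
$A = 2$ ($A = -7 + 9 = 2$)
$\frac{-126708 + 57237}{-208365 + B{\left(A,158 \right)}} - 207827 = \frac{-126708 + 57237}{-208365 + 2} - 207827 = - \frac{69471}{-208363} - 207827 = \left(-69471\right) \left(- \frac{1}{208363}\right) - 207827 = \frac{69471}{208363} - 207827 = - \frac{43303387730}{208363}$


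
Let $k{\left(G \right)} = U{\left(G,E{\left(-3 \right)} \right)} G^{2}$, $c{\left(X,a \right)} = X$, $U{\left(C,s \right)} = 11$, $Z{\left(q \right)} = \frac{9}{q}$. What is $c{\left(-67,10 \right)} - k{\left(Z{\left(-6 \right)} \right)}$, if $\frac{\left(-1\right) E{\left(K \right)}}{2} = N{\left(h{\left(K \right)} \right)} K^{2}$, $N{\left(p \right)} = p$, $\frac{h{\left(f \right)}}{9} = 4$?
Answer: $- \frac{367}{4} \approx -91.75$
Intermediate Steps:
$h{\left(f \right)} = 36$ ($h{\left(f \right)} = 9 \cdot 4 = 36$)
$E{\left(K \right)} = - 72 K^{2}$ ($E{\left(K \right)} = - 2 \cdot 36 K^{2} = - 72 K^{2}$)
$k{\left(G \right)} = 11 G^{2}$
$c{\left(-67,10 \right)} - k{\left(Z{\left(-6 \right)} \right)} = -67 - 11 \left(\frac{9}{-6}\right)^{2} = -67 - 11 \left(9 \left(- \frac{1}{6}\right)\right)^{2} = -67 - 11 \left(- \frac{3}{2}\right)^{2} = -67 - 11 \cdot \frac{9}{4} = -67 - \frac{99}{4} = - \frac{367}{4}$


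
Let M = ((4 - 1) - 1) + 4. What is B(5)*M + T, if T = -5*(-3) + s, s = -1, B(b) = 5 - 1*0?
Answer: 44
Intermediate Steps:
B(b) = 5 (B(b) = 5 + 0 = 5)
T = 14 (T = -5*(-3) - 1 = 15 - 1 = 14)
M = 6 (M = (3 - 1) + 4 = 2 + 4 = 6)
B(5)*M + T = 5*6 + 14 = 30 + 14 = 44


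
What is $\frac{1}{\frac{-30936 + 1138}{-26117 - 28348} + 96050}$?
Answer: $\frac{54465}{5231393048} \approx 1.0411 \cdot 10^{-5}$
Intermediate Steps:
$\frac{1}{\frac{-30936 + 1138}{-26117 - 28348} + 96050} = \frac{1}{- \frac{29798}{-54465} + 96050} = \frac{1}{\left(-29798\right) \left(- \frac{1}{54465}\right) + 96050} = \frac{1}{\frac{29798}{54465} + 96050} = \frac{1}{\frac{5231393048}{54465}} = \frac{54465}{5231393048}$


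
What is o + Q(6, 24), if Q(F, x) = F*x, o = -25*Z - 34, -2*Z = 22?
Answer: 385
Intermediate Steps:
Z = -11 (Z = -1/2*22 = -11)
o = 241 (o = -25*(-11) - 34 = 275 - 34 = 241)
o + Q(6, 24) = 241 + 6*24 = 241 + 144 = 385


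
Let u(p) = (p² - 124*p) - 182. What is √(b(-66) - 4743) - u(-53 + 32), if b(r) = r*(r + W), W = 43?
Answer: -2863 + 5*I*√129 ≈ -2863.0 + 56.789*I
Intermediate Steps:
b(r) = r*(43 + r) (b(r) = r*(r + 43) = r*(43 + r))
u(p) = -182 + p² - 124*p
√(b(-66) - 4743) - u(-53 + 32) = √(-66*(43 - 66) - 4743) - (-182 + (-53 + 32)² - 124*(-53 + 32)) = √(-66*(-23) - 4743) - (-182 + (-21)² - 124*(-21)) = √(1518 - 4743) - (-182 + 441 + 2604) = √(-3225) - 1*2863 = 5*I*√129 - 2863 = -2863 + 5*I*√129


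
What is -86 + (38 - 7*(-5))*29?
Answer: 2031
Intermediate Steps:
-86 + (38 - 7*(-5))*29 = -86 + (38 - 1*(-35))*29 = -86 + (38 + 35)*29 = -86 + 73*29 = -86 + 2117 = 2031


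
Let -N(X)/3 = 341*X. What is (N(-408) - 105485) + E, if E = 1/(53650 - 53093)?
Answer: 173727744/557 ≈ 3.1190e+5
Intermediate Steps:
N(X) = -1023*X
E = 1/557 ≈ 0.0017953
(N(-408) - 105485) + E = (-1023*(-408) - 105485) + 1/557 = (417384 - 105485) + 1/557 = 311899 + 1/557 = 173727744/557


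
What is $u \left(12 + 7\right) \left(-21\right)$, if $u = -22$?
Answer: $8778$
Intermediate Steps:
$u \left(12 + 7\right) \left(-21\right) = - 22 \left(12 + 7\right) \left(-21\right) = \left(-22\right) 19 \left(-21\right) = \left(-418\right) \left(-21\right) = 8778$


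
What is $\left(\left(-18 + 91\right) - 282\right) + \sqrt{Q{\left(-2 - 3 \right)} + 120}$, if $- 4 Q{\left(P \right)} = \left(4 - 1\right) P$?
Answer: $-209 + \frac{3 \sqrt{55}}{2} \approx -197.88$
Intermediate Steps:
$Q{\left(P \right)} = - \frac{3 P}{4}$ ($Q{\left(P \right)} = - \frac{\left(4 - 1\right) P}{4} = - \frac{3 P}{4}$)
$\left(\left(-18 + 91\right) - 282\right) + \sqrt{Q{\left(-2 - 3 \right)} + 120} = \left(\left(-18 + 91\right) - 282\right) + \sqrt{- \frac{3 \left(-2 - 3\right)}{4} + 120} = \left(73 - 282\right) + \sqrt{- \frac{3 \left(-2 - 3\right)}{4} + 120} = -209 + \sqrt{\left(- \frac{3}{4}\right) \left(-5\right) + 120} = -209 + \sqrt{\frac{15}{4} + 120} = -209 + \sqrt{\frac{495}{4}} = -209 + \frac{3 \sqrt{55}}{2}$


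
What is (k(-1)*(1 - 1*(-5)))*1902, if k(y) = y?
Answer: -11412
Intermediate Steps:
(k(-1)*(1 - 1*(-5)))*1902 = -(1 - 1*(-5))*1902 = -(1 + 5)*1902 = -1*6*1902 = -6*1902 = -11412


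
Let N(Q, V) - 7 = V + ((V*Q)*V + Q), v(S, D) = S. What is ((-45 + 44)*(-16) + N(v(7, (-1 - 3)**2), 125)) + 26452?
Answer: 135982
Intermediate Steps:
N(Q, V) = 7 + Q + V + Q*V**2 (N(Q, V) = 7 + (V + ((V*Q)*V + Q)) = 7 + (V + ((Q*V)*V + Q)) = 7 + (V + (Q*V**2 + Q)) = 7 + (V + (Q + Q*V**2)) = 7 + (Q + V + Q*V**2) = 7 + Q + V + Q*V**2)
((-45 + 44)*(-16) + N(v(7, (-1 - 3)**2), 125)) + 26452 = ((-45 + 44)*(-16) + (7 + 7 + 125 + 7*125**2)) + 26452 = (-1*(-16) + (7 + 7 + 125 + 7*15625)) + 26452 = (16 + (7 + 7 + 125 + 109375)) + 26452 = (16 + 109514) + 26452 = 109530 + 26452 = 135982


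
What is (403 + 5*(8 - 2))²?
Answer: 187489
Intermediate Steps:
(403 + 5*(8 - 2))² = (403 + 5*6)² = (403 + 30)² = 433² = 187489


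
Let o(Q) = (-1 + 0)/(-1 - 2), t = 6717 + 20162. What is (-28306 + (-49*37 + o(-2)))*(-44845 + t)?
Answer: 1623335896/3 ≈ 5.4111e+8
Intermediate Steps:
t = 26879
o(Q) = 1/3 (o(Q) = -1/(-3) = -1*(-1/3) = 1/3)
(-28306 + (-49*37 + o(-2)))*(-44845 + t) = (-28306 + (-49*37 + 1/3))*(-44845 + 26879) = (-28306 + (-1813 + 1/3))*(-17966) = (-28306 - 5438/3)*(-17966) = -90356/3*(-17966) = 1623335896/3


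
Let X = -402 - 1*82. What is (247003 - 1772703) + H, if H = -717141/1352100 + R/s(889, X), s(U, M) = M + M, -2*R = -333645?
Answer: -332852076309123/218138800 ≈ -1.5259e+6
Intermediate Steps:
X = -484 (X = -402 - 82 = -484)
R = 333645/2 (R = -½*(-333645) = 333645/2 ≈ 1.6682e+5)
s(U, M) = 2*M
H = -37709149123/218138800 (H = -717141/1352100 + 333645/(2*((2*(-484)))) = -717141*1/1352100 + (333645/2)/(-968) = -239047/450700 + (333645/2)*(-1/968) = -239047/450700 - 333645/1936 = -37709149123/218138800 ≈ -172.87)
(247003 - 1772703) + H = (247003 - 1772703) - 37709149123/218138800 = -1525700 - 37709149123/218138800 = -332852076309123/218138800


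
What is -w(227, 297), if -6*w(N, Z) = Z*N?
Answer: 22473/2 ≈ 11237.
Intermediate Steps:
w(N, Z) = -N*Z/6 (w(N, Z) = -Z*N/6 = -N*Z/6)
-w(227, 297) = -(-1)*227*297/6 = -1*(-22473/2) = 22473/2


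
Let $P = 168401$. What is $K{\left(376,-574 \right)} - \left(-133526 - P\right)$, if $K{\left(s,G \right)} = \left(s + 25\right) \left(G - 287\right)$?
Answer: $-43334$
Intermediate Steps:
$K{\left(s,G \right)} = \left(-287 + G\right) \left(25 + s\right)$ ($K{\left(s,G \right)} = \left(25 + s\right) \left(-287 + G\right) = \left(-287 + G\right) \left(25 + s\right)$)
$K{\left(376,-574 \right)} - \left(-133526 - P\right) = \left(-7175 - 107912 + 25 \left(-574\right) - 215824\right) - \left(-133526 - 168401\right) = \left(-7175 - 107912 - 14350 - 215824\right) - \left(-133526 - 168401\right) = -345261 - -301927 = -345261 + 301927 = -43334$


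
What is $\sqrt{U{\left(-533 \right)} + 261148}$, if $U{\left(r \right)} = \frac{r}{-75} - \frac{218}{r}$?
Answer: $\frac{\sqrt{16693067090661}}{7995} \approx 511.03$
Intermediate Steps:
$U{\left(r \right)} = - \frac{218}{r} - \frac{r}{75}$ ($U{\left(r \right)} = r \left(- \frac{1}{75}\right) - \frac{218}{r} = - \frac{r}{75} - \frac{218}{r} = - \frac{218}{r} - \frac{r}{75}$)
$\sqrt{U{\left(-533 \right)} + 261148} = \sqrt{\left(- \frac{218}{-533} - - \frac{533}{75}\right) + 261148} = \sqrt{\left(\left(-218\right) \left(- \frac{1}{533}\right) + \frac{533}{75}\right) + 261148} = \sqrt{\left(\frac{218}{533} + \frac{533}{75}\right) + 261148} = \sqrt{\frac{300439}{39975} + 261148} = \sqrt{\frac{10439691739}{39975}} = \frac{\sqrt{16693067090661}}{7995}$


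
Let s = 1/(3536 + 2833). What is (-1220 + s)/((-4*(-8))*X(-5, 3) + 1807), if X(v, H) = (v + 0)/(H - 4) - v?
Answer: -7770179/13546863 ≈ -0.57358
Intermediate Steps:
X(v, H) = -v + v/(-4 + H) (X(v, H) = v/(-4 + H) - v = -v + v/(-4 + H))
s = 1/6369 ≈ 0.00015701
(-1220 + s)/((-4*(-8))*X(-5, 3) + 1807) = (-1220 + 1/6369)/((-4*(-8))*(-5*(5 - 1*3)/(-4 + 3)) + 1807) = -7770179/(6369*(32*(-5*(5 - 3)/(-1)) + 1807)) = -7770179/(6369*(32*(-5*(-1)*2) + 1807)) = -7770179/(6369*(32*10 + 1807)) = -7770179/(6369*(320 + 1807)) = -7770179/6369/2127 = -7770179/6369*1/2127 = -7770179/13546863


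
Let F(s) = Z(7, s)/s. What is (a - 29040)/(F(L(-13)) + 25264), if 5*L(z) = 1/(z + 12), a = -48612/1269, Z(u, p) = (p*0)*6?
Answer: -3075031/2671668 ≈ -1.1510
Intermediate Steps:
Z(u, p) = 0 (Z(u, p) = 0*6 = 0)
a = -16204/423 (a = -48612*1/1269 = -16204/423 ≈ -38.307)
L(z) = 1/(5*(12 + z)) (L(z) = 1/(5*(z + 12)) = 1/(5*(12 + z)))
F(s) = 0 (F(s) = 0/s = 0)
(a - 29040)/(F(L(-13)) + 25264) = (-16204/423 - 29040)/(0 + 25264) = -12300124/423/25264 = -12300124/423*1/25264 = -3075031/2671668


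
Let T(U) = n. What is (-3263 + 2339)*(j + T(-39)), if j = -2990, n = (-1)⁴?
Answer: 2761836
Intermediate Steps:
n = 1
T(U) = 1
(-3263 + 2339)*(j + T(-39)) = (-3263 + 2339)*(-2990 + 1) = -924*(-2989) = 2761836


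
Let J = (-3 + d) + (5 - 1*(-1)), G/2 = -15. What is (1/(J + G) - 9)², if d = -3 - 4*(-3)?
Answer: 26569/324 ≈ 82.003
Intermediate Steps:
d = 9 (d = -3 + 12 = 9)
G = -30 (G = 2*(-15) = -30)
J = 12 (J = (-3 + 9) + (5 - 1*(-1)) = 6 + (5 + 1) = 6 + 6 = 12)
(1/(J + G) - 9)² = (1/(12 - 30) - 9)² = (1/(-18) - 9)² = (-1/18 - 9)² = (-163/18)² = 26569/324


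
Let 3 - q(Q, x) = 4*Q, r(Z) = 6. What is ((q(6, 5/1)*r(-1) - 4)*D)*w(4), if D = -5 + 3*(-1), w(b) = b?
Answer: 4160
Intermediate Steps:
q(Q, x) = 3 - 4*Q
D = -8 (D = -5 - 3 = -8)
((q(6, 5/1)*r(-1) - 4)*D)*w(4) = (((3 - 4*6)*6 - 4)*(-8))*4 = (((3 - 24)*6 - 4)*(-8))*4 = ((-21*6 - 4)*(-8))*4 = ((-126 - 4)*(-8))*4 = -130*(-8)*4 = 1040*4 = 4160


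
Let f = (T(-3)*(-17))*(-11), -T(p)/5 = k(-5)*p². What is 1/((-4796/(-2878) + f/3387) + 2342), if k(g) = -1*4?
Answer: 1624631/3823738724 ≈ 0.00042488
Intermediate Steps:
k(g) = -4
T(p) = 20*p² (T(p) = -(-20)*p² = 20*p²)
f = 33660 (f = ((20*(-3)²)*(-17))*(-11) = ((20*9)*(-17))*(-11) = (180*(-17))*(-11) = -3060*(-11) = 33660)
1/((-4796/(-2878) + f/3387) + 2342) = 1/((-4796/(-2878) + 33660/3387) + 2342) = 1/((-4796*(-1/2878) + 33660*(1/3387)) + 2342) = 1/((2398/1439 + 11220/1129) + 2342) = 1/(18852922/1624631 + 2342) = 1/(3823738724/1624631) = 1624631/3823738724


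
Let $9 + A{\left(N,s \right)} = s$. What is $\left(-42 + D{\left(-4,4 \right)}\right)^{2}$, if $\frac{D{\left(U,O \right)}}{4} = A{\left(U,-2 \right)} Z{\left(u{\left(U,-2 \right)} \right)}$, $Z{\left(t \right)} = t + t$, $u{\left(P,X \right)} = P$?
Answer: $96100$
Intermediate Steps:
$A{\left(N,s \right)} = -9 + s$
$Z{\left(t \right)} = 2 t$
$D{\left(U,O \right)} = - 88 U$ ($D{\left(U,O \right)} = 4 \left(-9 - 2\right) 2 U = 4 \left(- 11 \cdot 2 U\right) = 4 \left(- 22 U\right) = - 88 U$)
$\left(-42 + D{\left(-4,4 \right)}\right)^{2} = \left(-42 - -352\right)^{2} = \left(-42 + 352\right)^{2} = 310^{2} = 96100$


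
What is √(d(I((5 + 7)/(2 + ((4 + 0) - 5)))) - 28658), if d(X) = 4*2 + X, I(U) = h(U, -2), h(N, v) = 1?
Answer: I*√28649 ≈ 169.26*I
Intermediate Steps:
I(U) = 1
d(X) = 8 + X
√(d(I((5 + 7)/(2 + ((4 + 0) - 5)))) - 28658) = √((8 + 1) - 28658) = √(9 - 28658) = √(-28649) = I*√28649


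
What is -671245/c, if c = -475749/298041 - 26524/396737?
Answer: 26456873810400055/65550823499 ≈ 4.0361e+5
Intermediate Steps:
c = -65550823499/39414630739 (c = -475749*1/298041 - 26524*1/396737 = -158583/99347 - 26524/396737 = -65550823499/39414630739 ≈ -1.6631)
-671245/c = -671245/(-65550823499/39414630739) = -671245*(-39414630739/65550823499) = 26456873810400055/65550823499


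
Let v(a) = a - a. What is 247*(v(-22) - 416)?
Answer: -102752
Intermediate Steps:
v(a) = 0
247*(v(-22) - 416) = 247*(0 - 416) = 247*(-416) = -102752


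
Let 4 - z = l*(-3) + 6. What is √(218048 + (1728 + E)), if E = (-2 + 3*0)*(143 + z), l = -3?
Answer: 2*√54878 ≈ 468.52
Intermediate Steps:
z = -11 (z = 4 - (-3*(-3) + 6) = 4 - (9 + 6) = 4 - 1*15 = 4 - 15 = -11)
E = -264 (E = (-2 + 3*0)*(143 - 11) = (-2 + 0)*132 = -2*132 = -264)
√(218048 + (1728 + E)) = √(218048 + (1728 - 264)) = √(218048 + 1464) = √219512 = 2*√54878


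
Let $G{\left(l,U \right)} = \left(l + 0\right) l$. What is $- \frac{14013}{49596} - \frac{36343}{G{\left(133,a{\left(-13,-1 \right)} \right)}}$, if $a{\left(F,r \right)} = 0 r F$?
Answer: $- \frac{683447795}{292434548} \approx -2.3371$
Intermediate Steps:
$a{\left(F,r \right)} = 0$ ($a{\left(F,r \right)} = 0 F = 0$)
$G{\left(l,U \right)} = l^{2}$ ($G{\left(l,U \right)} = l l = l^{2}$)
$- \frac{14013}{49596} - \frac{36343}{G{\left(133,a{\left(-13,-1 \right)} \right)}} = - \frac{14013}{49596} - \frac{36343}{133^{2}} = \left(-14013\right) \frac{1}{49596} - \frac{36343}{17689} = - \frac{4671}{16532} - \frac{36343}{17689} = - \frac{683447795}{292434548}$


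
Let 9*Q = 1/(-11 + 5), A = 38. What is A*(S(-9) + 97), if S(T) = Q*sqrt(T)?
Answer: 3686 - 19*I/9 ≈ 3686.0 - 2.1111*I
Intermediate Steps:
Q = -1/54 (Q = 1/(9*(-11 + 5)) = (1/9)/(-6) = (1/9)*(-1/6) = -1/54 ≈ -0.018519)
S(T) = -sqrt(T)/54
A*(S(-9) + 97) = 38*(-I/18 + 97) = 38*(97 - I/18) = 3686 - 19*I/9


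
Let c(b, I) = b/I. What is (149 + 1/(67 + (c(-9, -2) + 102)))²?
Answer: 2673407025/120409 ≈ 22203.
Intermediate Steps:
(149 + 1/(67 + (c(-9, -2) + 102)))² = (149 + 1/(67 + (-9/(-2) + 102)))² = (149 + 1/(67 + (-9*(-½) + 102)))² = (149 + 1/(67 + (9/2 + 102)))² = (149 + 1/(67 + 213/2))² = (149 + 1/(347/2))² = (149 + 2/347)² = (51705/347)² = 2673407025/120409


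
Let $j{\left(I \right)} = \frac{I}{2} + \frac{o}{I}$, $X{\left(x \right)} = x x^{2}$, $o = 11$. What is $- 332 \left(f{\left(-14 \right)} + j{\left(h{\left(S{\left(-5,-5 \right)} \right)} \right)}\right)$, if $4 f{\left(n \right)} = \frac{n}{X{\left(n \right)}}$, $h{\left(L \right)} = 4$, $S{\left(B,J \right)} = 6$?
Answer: $- \frac{309175}{196} \approx -1577.4$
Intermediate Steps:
$X{\left(x \right)} = x^{3}$
$f{\left(n \right)} = \frac{1}{4 n^{2}}$ ($f{\left(n \right)} = \frac{n \frac{1}{n^{3}}}{4} = \frac{1}{4 n^{2}}$)
$j{\left(I \right)} = \frac{I}{2} + \frac{11}{I}$
$- 332 \left(f{\left(-14 \right)} + j{\left(h{\left(S{\left(-5,-5 \right)} \right)} \right)}\right) = - 332 \left(\frac{1}{4 \cdot 196} + \left(\frac{1}{2} \cdot 4 + \frac{11}{4}\right)\right) = - 332 \left(\frac{1}{4} \cdot \frac{1}{196} + \left(2 + 11 \cdot \frac{1}{4}\right)\right) = - 332 \left(\frac{1}{784} + \left(2 + \frac{11}{4}\right)\right) = - 332 \left(\frac{1}{784} + \frac{19}{4}\right) = \left(-332\right) \frac{3725}{784} = - \frac{309175}{196}$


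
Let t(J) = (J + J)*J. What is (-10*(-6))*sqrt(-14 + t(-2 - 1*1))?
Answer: 120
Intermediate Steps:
t(J) = 2*J**2 (t(J) = (2*J)*J = 2*J**2)
(-10*(-6))*sqrt(-14 + t(-2 - 1*1)) = (-10*(-6))*sqrt(-14 + 2*(-2 - 1*1)**2) = 60*sqrt(-14 + 2*(-2 - 1)**2) = 60*sqrt(-14 + 2*(-3)**2) = 60*sqrt(-14 + 2*9) = 60*sqrt(-14 + 18) = 60*sqrt(4) = 60*2 = 120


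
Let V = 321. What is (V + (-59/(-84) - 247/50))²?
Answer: 442492370401/4410000 ≈ 1.0034e+5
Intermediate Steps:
(V + (-59/(-84) - 247/50))² = (321 + (-59/(-84) - 247/50))² = (321 + (-59*(-1/84) - 247*1/50))² = (321 + (59/84 - 247/50))² = (321 - 8899/2100)² = (665201/2100)² = 442492370401/4410000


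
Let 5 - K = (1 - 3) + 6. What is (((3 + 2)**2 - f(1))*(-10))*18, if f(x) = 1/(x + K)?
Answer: -4410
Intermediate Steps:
K = 1 (K = 5 - ((1 - 3) + 6) = 5 - (-2 + 6) = 5 - 1*4 = 5 - 4 = 1)
f(x) = 1/(1 + x) (f(x) = 1/(x + 1) = 1/(1 + x))
(((3 + 2)**2 - f(1))*(-10))*18 = (((3 + 2)**2 - 1/(1 + 1))*(-10))*18 = ((5**2 - 1/2)*(-10))*18 = ((25 - 1*1/2)*(-10))*18 = ((25 - 1/2)*(-10))*18 = ((49/2)*(-10))*18 = -245*18 = -4410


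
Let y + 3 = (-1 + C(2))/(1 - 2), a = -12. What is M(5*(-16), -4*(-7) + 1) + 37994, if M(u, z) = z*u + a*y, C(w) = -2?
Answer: 35674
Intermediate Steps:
y = 0 (y = -3 + (-1 - 2)/(1 - 2) = -3 - 3/(-1) = -3 - 3*(-1) = -3 + 3 = 0)
M(u, z) = u*z (M(u, z) = z*u - 12*0 = u*z + 0 = u*z)
M(5*(-16), -4*(-7) + 1) + 37994 = (5*(-16))*(-4*(-7) + 1) + 37994 = -80*(28 + 1) + 37994 = -80*29 + 37994 = -2320 + 37994 = 35674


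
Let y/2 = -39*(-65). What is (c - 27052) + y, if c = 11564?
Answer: -10418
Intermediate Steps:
y = 5070 (y = 2*(-39*(-65)) = 2*2535 = 5070)
(c - 27052) + y = (11564 - 27052) + 5070 = -15488 + 5070 = -10418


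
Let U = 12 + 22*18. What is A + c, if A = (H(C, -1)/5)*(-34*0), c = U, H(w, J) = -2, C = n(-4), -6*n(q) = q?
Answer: 408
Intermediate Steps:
n(q) = -q/6
C = ⅔ (C = -⅙*(-4) = ⅔ ≈ 0.66667)
U = 408 (U = 12 + 396 = 408)
c = 408
A = 0 (A = (-2/5)*(-34*0) = -2*⅕*0 = -⅖*0 = 0)
A + c = 0 + 408 = 408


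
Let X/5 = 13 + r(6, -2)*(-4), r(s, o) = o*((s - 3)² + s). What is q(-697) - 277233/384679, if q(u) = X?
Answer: 8243042/12409 ≈ 664.28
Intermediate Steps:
r(s, o) = o*(s + (-3 + s)²) (r(s, o) = o*((-3 + s)² + s) = o*(s + (-3 + s)²))
X = 665 (X = 5*(13 - 2*(6 + (-3 + 6)²)*(-4)) = 5*(13 - 2*(6 + 3²)*(-4)) = 5*(13 - 2*(6 + 9)*(-4)) = 5*(13 - 2*15*(-4)) = 5*(13 - 30*(-4)) = 5*(13 + 120) = 5*133 = 665)
q(u) = 665
q(-697) - 277233/384679 = 665 - 277233/384679 = 665 - 1*8943/12409 = 665 - 8943/12409 = 8243042/12409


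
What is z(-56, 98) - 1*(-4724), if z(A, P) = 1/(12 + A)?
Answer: 207855/44 ≈ 4724.0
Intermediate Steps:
z(-56, 98) - 1*(-4724) = 1/(12 - 56) - 1*(-4724) = 1/(-44) + 4724 = -1/44 + 4724 = 207855/44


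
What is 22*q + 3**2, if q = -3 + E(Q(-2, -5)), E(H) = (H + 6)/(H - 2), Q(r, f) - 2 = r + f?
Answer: -421/7 ≈ -60.143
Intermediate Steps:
Q(r, f) = 2 + f + r (Q(r, f) = 2 + (r + f) = 2 + (f + r) = 2 + f + r)
E(H) = (6 + H)/(-2 + H)
q = -22/7 (q = -3 + (6 + (2 - 5 - 2))/(-2 + (2 - 5 - 2)) = -3 + (6 - 5)/(-2 - 5) = -3 + 1/(-7) = -3 - 1/7*1 = -3 - 1/7 = -22/7 ≈ -3.1429)
22*q + 3**2 = 22*(-22/7) + 3**2 = -484/7 + 9 = -421/7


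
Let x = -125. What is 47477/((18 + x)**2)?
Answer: 47477/11449 ≈ 4.1468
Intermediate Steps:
47477/((18 + x)**2) = 47477/((18 - 125)**2) = 47477/((-107)**2) = 47477/11449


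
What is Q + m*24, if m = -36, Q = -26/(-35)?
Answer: -30214/35 ≈ -863.26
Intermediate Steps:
Q = 26/35 (Q = -26*(-1/35) = 26/35 ≈ 0.74286)
Q + m*24 = 26/35 - 36*24 = 26/35 - 864 = -30214/35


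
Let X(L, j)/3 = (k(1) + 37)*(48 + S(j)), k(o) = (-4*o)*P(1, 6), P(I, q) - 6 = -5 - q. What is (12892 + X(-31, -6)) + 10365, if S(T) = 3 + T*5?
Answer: 26848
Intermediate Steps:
P(I, q) = 1 - q (P(I, q) = 6 + (-5 - q) = 1 - q)
S(T) = 3 + 5*T
k(o) = 20*o (k(o) = (-4*o)*(1 - 1*6) = (-4*o)*(1 - 6) = -4*o*(-5) = 20*o)
X(L, j) = 8721 + 855*j (X(L, j) = 3*((20*1 + 37)*(48 + (3 + 5*j))) = 3*((20 + 37)*(51 + 5*j)) = 3*(57*(51 + 5*j)) = 3*(2907 + 285*j) = 8721 + 855*j)
(12892 + X(-31, -6)) + 10365 = (12892 + (8721 + 855*(-6))) + 10365 = (12892 + (8721 - 5130)) + 10365 = (12892 + 3591) + 10365 = 16483 + 10365 = 26848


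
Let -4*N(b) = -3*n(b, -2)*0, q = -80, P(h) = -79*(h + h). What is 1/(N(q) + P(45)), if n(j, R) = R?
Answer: -1/7110 ≈ -0.00014065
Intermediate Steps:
P(h) = -158*h
N(b) = 0 (N(b) = -(-3*(-2))*0/4 = -3*0/2 = -1/4*0 = 0)
1/(N(q) + P(45)) = 1/(0 - 158*45) = 1/(0 - 7110) = 1/(-7110) = -1/7110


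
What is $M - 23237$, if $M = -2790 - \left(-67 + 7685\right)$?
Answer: $-33645$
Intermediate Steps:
$M = -10408$ ($M = -2790 - 7618 = -10408$)
$M - 23237 = -10408 - 23237 = -33645$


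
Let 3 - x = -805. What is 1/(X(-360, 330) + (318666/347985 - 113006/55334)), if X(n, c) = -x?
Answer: -3209233665/2596676022731 ≈ -0.0012359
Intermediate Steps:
x = 808 (x = 3 - 1*(-805) = 3 + 805 = 808)
X(n, c) = -808 (X(n, c) = -1*808 = -808)
1/(X(-360, 330) + (318666/347985 - 113006/55334)) = 1/(-808 + (318666/347985 - 113006/55334)) = 1/(-808 + (318666*(1/347985) - 113006*1/55334)) = 1/(-808 + (106222/115995 - 56503/27667)) = 1/(-808 - 3615221411/3209233665) = 1/(-2596676022731/3209233665) = -3209233665/2596676022731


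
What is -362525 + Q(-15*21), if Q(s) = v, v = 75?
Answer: -362450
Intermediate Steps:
Q(s) = 75
-362525 + Q(-15*21) = -362525 + 75 = -362450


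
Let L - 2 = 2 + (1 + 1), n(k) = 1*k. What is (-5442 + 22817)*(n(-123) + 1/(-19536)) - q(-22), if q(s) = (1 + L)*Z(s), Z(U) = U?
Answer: -41747882831/19536 ≈ -2.1370e+6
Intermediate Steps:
n(k) = k
L = 6 (L = 2 + (2 + (1 + 1)) = 2 + (2 + 2) = 2 + 4 = 6)
q(s) = 7*s (q(s) = (1 + 6)*s = 7*s)
(-5442 + 22817)*(n(-123) + 1/(-19536)) - q(-22) = (-5442 + 22817)*(-123 + 1/(-19536)) - 7*(-22) = 17375*(-123 - 1/19536) - 1*(-154) = 17375*(-2402929/19536) + 154 = -41750891375/19536 + 154 = -41747882831/19536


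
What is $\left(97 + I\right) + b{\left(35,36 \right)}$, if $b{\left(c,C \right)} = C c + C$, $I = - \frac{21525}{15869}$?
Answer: $\frac{3154856}{2267} \approx 1391.6$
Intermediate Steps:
$I = - \frac{3075}{2267}$ ($I = \left(-21525\right) \frac{1}{15869} = - \frac{3075}{2267} \approx -1.3564$)
$b{\left(c,C \right)} = C + C c$
$\left(97 + I\right) + b{\left(35,36 \right)} = \left(97 - \frac{3075}{2267}\right) + 36 \left(1 + 35\right) = \frac{216824}{2267} + 36 \cdot 36 = \frac{216824}{2267} + 1296 = \frac{3154856}{2267}$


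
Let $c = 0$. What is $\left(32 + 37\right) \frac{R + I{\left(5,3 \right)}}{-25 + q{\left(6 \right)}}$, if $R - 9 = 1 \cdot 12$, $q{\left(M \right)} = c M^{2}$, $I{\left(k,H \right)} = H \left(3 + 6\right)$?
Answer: $- \frac{3312}{25} \approx -132.48$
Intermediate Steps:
$I{\left(k,H \right)} = 9 H$ ($I{\left(k,H \right)} = H 9 = 9 H$)
$q{\left(M \right)} = 0$ ($q{\left(M \right)} = 0 M^{2} = 0$)
$R = 21$ ($R = 9 + 1 \cdot 12 = 9 + 12 = 21$)
$\left(32 + 37\right) \frac{R + I{\left(5,3 \right)}}{-25 + q{\left(6 \right)}} = \left(32 + 37\right) \frac{21 + 9 \cdot 3}{-25 + 0} = 69 \frac{21 + 27}{-25} = 69 \cdot 48 \left(- \frac{1}{25}\right) = 69 \left(- \frac{48}{25}\right) = - \frac{3312}{25}$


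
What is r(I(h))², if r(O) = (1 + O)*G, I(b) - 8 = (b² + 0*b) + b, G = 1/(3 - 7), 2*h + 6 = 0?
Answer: 225/16 ≈ 14.063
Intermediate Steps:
h = -3 (h = -3 + (½)*0 = -3 + 0 = -3)
G = -¼ (G = 1/(-4) = -¼ ≈ -0.25000)
I(b) = 8 + b + b² (I(b) = 8 + ((b² + 0*b) + b) = 8 + ((b² + 0) + b) = 8 + (b² + b) = 8 + (b + b²) = 8 + b + b²)
r(O) = -¼ - O/4 (r(O) = (1 + O)*(-¼) = -¼ - O/4)
r(I(h))² = (-¼ - (8 - 3 + (-3)²)/4)² = (-¼ - (8 - 3 + 9)/4)² = (-¼ - ¼*14)² = (-¼ - 7/2)² = (-15/4)² = 225/16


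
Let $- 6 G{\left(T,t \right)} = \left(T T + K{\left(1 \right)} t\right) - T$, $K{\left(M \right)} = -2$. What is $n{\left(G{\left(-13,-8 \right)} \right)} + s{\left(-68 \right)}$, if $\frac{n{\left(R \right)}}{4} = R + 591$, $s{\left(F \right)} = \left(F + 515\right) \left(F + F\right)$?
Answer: $-58560$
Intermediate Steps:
$s{\left(F \right)} = 2 F \left(515 + F\right)$ ($s{\left(F \right)} = \left(515 + F\right) 2 F = 2 F \left(515 + F\right)$)
$G{\left(T,t \right)} = - \frac{T^{2}}{6} + \frac{t}{3} + \frac{T}{6}$ ($G{\left(T,t \right)} = - \frac{\left(T T - 2 t\right) - T}{6} = - \frac{\left(T^{2} - 2 t\right) - T}{6} = - \frac{T^{2} - T - 2 t}{6} = - \frac{T^{2}}{6} + \frac{t}{3} + \frac{T}{6}$)
$n{\left(R \right)} = 2364 + 4 R$ ($n{\left(R \right)} = 4 \left(R + 591\right) = 4 \left(591 + R\right) = 2364 + 4 R$)
$n{\left(G{\left(-13,-8 \right)} \right)} + s{\left(-68 \right)} = \left(2364 + 4 \left(- \frac{\left(-13\right)^{2}}{6} + \frac{1}{3} \left(-8\right) + \frac{1}{6} \left(-13\right)\right)\right) + 2 \left(-68\right) \left(515 - 68\right) = \left(2364 + 4 \left(\left(- \frac{1}{6}\right) 169 - \frac{8}{3} - \frac{13}{6}\right)\right) + 2 \left(-68\right) 447 = \left(2364 + 4 \left(- \frac{169}{6} - \frac{8}{3} - \frac{13}{6}\right)\right) - 60792 = \left(2364 + 4 \left(-33\right)\right) - 60792 = \left(2364 - 132\right) - 60792 = 2232 - 60792 = -58560$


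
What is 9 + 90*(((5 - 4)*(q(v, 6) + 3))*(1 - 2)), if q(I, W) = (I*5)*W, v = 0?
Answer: -261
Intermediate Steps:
q(I, W) = 5*I*W (q(I, W) = (5*I)*W = 5*I*W)
9 + 90*(((5 - 4)*(q(v, 6) + 3))*(1 - 2)) = 9 + 90*(((5 - 4)*(5*0*6 + 3))*(1 - 2)) = 9 + 90*((1*(0 + 3))*(-1)) = 9 + 90*((1*3)*(-1)) = 9 + 90*(3*(-1)) = 9 + 90*(-3) = 9 - 270 = -261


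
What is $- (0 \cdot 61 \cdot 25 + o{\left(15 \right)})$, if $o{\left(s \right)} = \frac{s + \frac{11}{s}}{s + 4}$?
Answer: $- \frac{236}{285} \approx -0.82807$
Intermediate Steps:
$o{\left(s \right)} = \frac{s + \frac{11}{s}}{4 + s}$
$- (0 \cdot 61 \cdot 25 + o{\left(15 \right)}) = - (0 \cdot 61 \cdot 25 + \frac{11 + 15^{2}}{15 \left(4 + 15\right)}) = - (0 \cdot 25 + \frac{11 + 225}{15 \cdot 19}) = - (0 + \frac{1}{15} \cdot \frac{1}{19} \cdot 236) = - (0 + \frac{236}{285}) = \left(-1\right) \frac{236}{285} = - \frac{236}{285}$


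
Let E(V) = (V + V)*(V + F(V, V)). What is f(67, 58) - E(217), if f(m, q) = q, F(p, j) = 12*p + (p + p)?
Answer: -1412612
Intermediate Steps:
F(p, j) = 14*p (F(p, j) = 12*p + 2*p = 14*p)
E(V) = 30*V² (E(V) = (V + V)*(V + 14*V) = (2*V)*(15*V) = 30*V²)
f(67, 58) - E(217) = 58 - 30*217² = 58 - 30*47089 = 58 - 1*1412670 = 58 - 1412670 = -1412612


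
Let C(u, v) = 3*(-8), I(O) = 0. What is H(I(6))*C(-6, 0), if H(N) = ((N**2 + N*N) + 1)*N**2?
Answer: 0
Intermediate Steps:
C(u, v) = -24
H(N) = N**2*(1 + 2*N**2) (H(N) = ((N**2 + N**2) + 1)*N**2 = (2*N**2 + 1)*N**2 = (1 + 2*N**2)*N**2 = N**2*(1 + 2*N**2))
H(I(6))*C(-6, 0) = (0**2 + 2*0**4)*(-24) = (0 + 2*0)*(-24) = (0 + 0)*(-24) = 0*(-24) = 0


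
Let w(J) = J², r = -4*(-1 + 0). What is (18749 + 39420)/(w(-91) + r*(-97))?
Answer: 58169/7893 ≈ 7.3697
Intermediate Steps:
r = 4 (r = -4*(-1) = 4)
(18749 + 39420)/(w(-91) + r*(-97)) = (18749 + 39420)/((-91)² + 4*(-97)) = 58169/(8281 - 388) = 58169/7893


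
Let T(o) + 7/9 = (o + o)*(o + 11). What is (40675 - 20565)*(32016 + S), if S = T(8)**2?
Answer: 201919221070/81 ≈ 2.4928e+9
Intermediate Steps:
T(o) = -7/9 + 2*o*(11 + o) (T(o) = -7/9 + (o + o)*(o + 11) = -7/9 + (2*o)*(11 + o) = -7/9 + 2*o*(11 + o))
S = 7447441/81 (S = (-7/9 + 2*8**2 + 22*8)**2 = (-7/9 + 2*64 + 176)**2 = (-7/9 + 128 + 176)**2 = (2729/9)**2 = 7447441/81 ≈ 91944.)
(40675 - 20565)*(32016 + S) = (40675 - 20565)*(32016 + 7447441/81) = 20110*(10040737/81) = 201919221070/81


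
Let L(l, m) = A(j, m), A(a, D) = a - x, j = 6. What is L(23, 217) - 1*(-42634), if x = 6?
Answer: 42634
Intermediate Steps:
A(a, D) = -6 + a (A(a, D) = a - 1*6 = a - 6 = -6 + a)
L(l, m) = 0 (L(l, m) = -6 + 6 = 0)
L(23, 217) - 1*(-42634) = 0 - 1*(-42634) = 0 + 42634 = 42634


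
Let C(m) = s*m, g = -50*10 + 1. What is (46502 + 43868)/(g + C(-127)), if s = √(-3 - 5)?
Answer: -45094630/378033 + 22953980*I*√2/378033 ≈ -119.29 + 85.87*I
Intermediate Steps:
s = 2*I*√2 (s = √(-8) = 2*I*√2 ≈ 2.8284*I)
g = -499 (g = -500 + 1 = -499)
C(m) = 2*I*m*√2 (C(m) = (2*I*√2)*m = 2*I*m*√2)
(46502 + 43868)/(g + C(-127)) = (46502 + 43868)/(-499 + 2*I*(-127)*√2) = 90370/(-499 - 254*I*√2)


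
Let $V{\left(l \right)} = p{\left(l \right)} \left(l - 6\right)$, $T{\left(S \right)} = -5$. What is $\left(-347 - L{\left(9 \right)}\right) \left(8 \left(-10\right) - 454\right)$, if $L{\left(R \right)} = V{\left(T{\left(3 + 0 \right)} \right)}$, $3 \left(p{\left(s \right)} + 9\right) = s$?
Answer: $247954$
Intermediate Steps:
$p{\left(s \right)} = -9 + \frac{s}{3}$
$V{\left(l \right)} = \left(-9 + \frac{l}{3}\right) \left(-6 + l\right)$ ($V{\left(l \right)} = \left(-9 + \frac{l}{3}\right) \left(l - 6\right) = \left(-9 + \frac{l}{3}\right) \left(-6 + l\right)$)
$L{\left(R \right)} = \frac{352}{3}$ ($L{\left(R \right)} = \frac{\left(-27 - 5\right) \left(-6 - 5\right)}{3} = \frac{1}{3} \left(-32\right) \left(-11\right) = \frac{352}{3}$)
$\left(-347 - L{\left(9 \right)}\right) \left(8 \left(-10\right) - 454\right) = \left(-347 - \frac{352}{3}\right) \left(8 \left(-10\right) - 454\right) = \left(-347 - \frac{352}{3}\right) \left(-80 - 454\right) = \left(- \frac{1393}{3}\right) \left(-534\right) = 247954$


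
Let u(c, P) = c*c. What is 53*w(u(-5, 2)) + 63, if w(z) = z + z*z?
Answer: 34513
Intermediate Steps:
u(c, P) = c²
w(z) = z + z²
53*w(u(-5, 2)) + 63 = 53*((-5)²*(1 + (-5)²)) + 63 = 53*(25*(1 + 25)) + 63 = 53*(25*26) + 63 = 53*650 + 63 = 34450 + 63 = 34513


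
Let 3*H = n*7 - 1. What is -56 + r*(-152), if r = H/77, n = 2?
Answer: -14912/231 ≈ -64.554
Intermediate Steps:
H = 13/3 (H = (2*7 - 1)/3 = (14 - 1)/3 = (⅓)*13 = 13/3 ≈ 4.3333)
r = 13/231 (r = (13/3)/77 = (13/3)*(1/77) = 13/231 ≈ 0.056277)
-56 + r*(-152) = -56 + (13/231)*(-152) = -56 - 1976/231 = -14912/231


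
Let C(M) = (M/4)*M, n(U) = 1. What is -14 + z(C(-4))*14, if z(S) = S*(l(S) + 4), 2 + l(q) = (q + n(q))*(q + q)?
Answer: 2338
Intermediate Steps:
C(M) = M**2/4 (C(M) = (M*(1/4))*M = (M/4)*M = M**2/4)
l(q) = -2 + 2*q*(1 + q) (l(q) = -2 + (q + 1)*(q + q) = -2 + (1 + q)*(2*q) = -2 + 2*q*(1 + q))
z(S) = S*(2 + 2*S + 2*S**2) (z(S) = S*((-2 + 2*S + 2*S**2) + 4) = S*(2 + 2*S + 2*S**2))
-14 + z(C(-4))*14 = -14 + (2*((1/4)*(-4)**2)*(1 + (1/4)*(-4)**2 + ((1/4)*(-4)**2)**2))*14 = -14 + (2*((1/4)*16)*(1 + (1/4)*16 + ((1/4)*16)**2))*14 = -14 + (2*4*(1 + 4 + 4**2))*14 = -14 + (2*4*(1 + 4 + 16))*14 = -14 + (2*4*21)*14 = -14 + 168*14 = -14 + 2352 = 2338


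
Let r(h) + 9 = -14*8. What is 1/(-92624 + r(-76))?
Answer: -1/92745 ≈ -1.0782e-5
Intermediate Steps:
r(h) = -121 (r(h) = -9 - 14*8 = -9 - 112 = -121)
1/(-92624 + r(-76)) = 1/(-92624 - 121) = 1/(-92745) = -1/92745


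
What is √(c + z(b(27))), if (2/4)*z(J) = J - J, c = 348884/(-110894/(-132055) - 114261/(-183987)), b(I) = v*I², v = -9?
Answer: 14*√3480617439743870024445/1690085273 ≈ 488.71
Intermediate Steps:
b(I) = -9*I²
c = 403648874461140/1690085273 (c = 348884/(-110894*(-1/132055) - 114261*(-1/183987)) = 348884/(15842/18865 + 38087/61329) = 348884/(1690085273/1156971585) = 348884*(1156971585/1690085273) = 403648874461140/1690085273 ≈ 2.3883e+5)
z(J) = 0 (z(J) = 2*(J - J) = 2*0 = 0)
√(c + z(b(27))) = √(403648874461140/1690085273 + 0) = √(403648874461140/1690085273) = 14*√3480617439743870024445/1690085273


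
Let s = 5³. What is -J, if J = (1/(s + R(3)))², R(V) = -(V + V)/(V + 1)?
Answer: -4/61009 ≈ -6.5564e-5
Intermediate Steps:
R(V) = -2*V/(1 + V)
s = 125
J = 4/61009 (J = (1/(125 - 2*3/(1 + 3)))² = (1/(125 - 2*3/4))² = (1/(125 - 2*3*¼))² = (1/(125 - 3/2))² = (1/(247/2))² = (2/247)² = 4/61009 ≈ 6.5564e-5)
-J = -1*4/61009 = -4/61009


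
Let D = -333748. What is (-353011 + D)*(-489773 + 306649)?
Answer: 125762055116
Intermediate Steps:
(-353011 + D)*(-489773 + 306649) = (-353011 - 333748)*(-489773 + 306649) = -686759*(-183124) = 125762055116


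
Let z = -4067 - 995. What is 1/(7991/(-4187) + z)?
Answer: -4187/21202585 ≈ -0.00019748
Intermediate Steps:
z = -5062
1/(7991/(-4187) + z) = 1/(7991/(-4187) - 5062) = 1/(7991*(-1/4187) - 5062) = 1/(-7991/4187 - 5062) = 1/(-21202585/4187) = -4187/21202585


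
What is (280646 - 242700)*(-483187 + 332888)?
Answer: -5703245854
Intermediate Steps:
(280646 - 242700)*(-483187 + 332888) = 37946*(-150299) = -5703245854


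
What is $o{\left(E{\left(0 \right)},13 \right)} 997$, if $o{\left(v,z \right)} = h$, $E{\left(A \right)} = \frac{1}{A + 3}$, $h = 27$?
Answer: $26919$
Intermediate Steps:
$E{\left(A \right)} = \frac{1}{3 + A}$
$o{\left(v,z \right)} = 27$
$o{\left(E{\left(0 \right)},13 \right)} 997 = 27 \cdot 997 = 26919$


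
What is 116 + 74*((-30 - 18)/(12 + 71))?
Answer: 6076/83 ≈ 73.205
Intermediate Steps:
116 + 74*((-30 - 18)/(12 + 71)) = 116 + 74*(-48/83) = 116 - 3552/83 = 6076/83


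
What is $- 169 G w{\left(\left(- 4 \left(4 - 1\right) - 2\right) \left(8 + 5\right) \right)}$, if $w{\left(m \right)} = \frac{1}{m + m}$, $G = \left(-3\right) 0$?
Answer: $0$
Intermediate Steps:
$G = 0$
$w{\left(m \right)} = \frac{1}{2 m}$
$- 169 G w{\left(\left(- 4 \left(4 - 1\right) - 2\right) \left(8 + 5\right) \right)} = \left(-169\right) 0 \frac{1}{2 \left(- 4 \left(4 - 1\right) - 2\right) \left(8 + 5\right)} = 0 \frac{1}{2 \left(\left(-4\right) 3 - 2\right) 13} = 0 \frac{1}{2 \left(-12 - 2\right) 13} = 0 \frac{1}{2 \left(\left(-14\right) 13\right)} = 0 \frac{1}{2 \left(-182\right)} = 0 \cdot \frac{1}{2} \left(- \frac{1}{182}\right) = 0 \left(- \frac{1}{364}\right) = 0$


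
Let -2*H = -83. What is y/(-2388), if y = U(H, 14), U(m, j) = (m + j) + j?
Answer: -139/4776 ≈ -0.029104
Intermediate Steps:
H = 83/2 (H = -1/2*(-83) = 83/2 ≈ 41.500)
U(m, j) = m + 2*j (U(m, j) = (j + m) + j = m + 2*j)
y = 139/2 (y = 83/2 + 2*14 = 83/2 + 28 = 139/2 ≈ 69.500)
y/(-2388) = (139/2)/(-2388) = (139/2)*(-1/2388) = -139/4776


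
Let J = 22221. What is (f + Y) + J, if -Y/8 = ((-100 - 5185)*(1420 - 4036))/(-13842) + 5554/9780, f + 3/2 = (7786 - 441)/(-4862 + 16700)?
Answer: 112053801875359/3709644465 ≈ 30206.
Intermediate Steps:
f = -5206/5919 (f = -3/2 + (7786 - 441)/(-4862 + 16700) = -3/2 + 7345/11838 = -5206/5919 ≈ -0.87954)
Y = 5005077716/626735 (Y = -8*(((-100 - 5185)*(1420 - 4036))/(-13842) + 5554/9780) = -8*(-5285*(-2616)*(-1/13842) + 5554*(1/9780)) = -8*(13825560*(-1/13842) + 2777/4890) = -8*(-2304260/2307 + 2777/4890) = -8*(-1251269429/1253470) = 5005077716/626735 ≈ 7986.0)
(f + Y) + J = (-5206/5919 + 5005077716/626735) + 22221 = 29621792218594/3709644465 + 22221 = 112053801875359/3709644465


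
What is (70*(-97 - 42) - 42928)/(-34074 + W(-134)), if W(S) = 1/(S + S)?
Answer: 14112344/9131833 ≈ 1.5454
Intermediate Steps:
W(S) = 1/(2*S)
(70*(-97 - 42) - 42928)/(-34074 + W(-134)) = (70*(-97 - 42) - 42928)/(-34074 + (1/2)/(-134)) = (70*(-139) - 42928)/(-34074 + (1/2)*(-1/134)) = (-9730 - 42928)/(-34074 - 1/268) = -52658/(-9131833/268) = -52658*(-268/9131833) = 14112344/9131833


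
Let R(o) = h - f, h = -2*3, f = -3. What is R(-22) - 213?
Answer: -216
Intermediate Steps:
h = -6
R(o) = -3 (R(o) = -6 - 1*(-3) = -6 + 3 = -3)
R(-22) - 213 = -3 - 213 = -216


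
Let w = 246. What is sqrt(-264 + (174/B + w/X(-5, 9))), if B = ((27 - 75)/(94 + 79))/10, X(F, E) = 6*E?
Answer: I*sqrt(235105)/6 ≈ 80.813*I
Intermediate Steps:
B = -24/865 (B = -48/173*(1/10) = -48*1/173*(1/10) = -48/173*1/10 = -24/865 ≈ -0.027746)
sqrt(-264 + (174/B + w/X(-5, 9))) = sqrt(-264 + (174/(-24/865) + 246/((6*9)))) = sqrt(-264 + (174*(-865/24) + 246/54)) = sqrt(-264 + (-25085/4 + 246*(1/54))) = sqrt(-264 + (-25085/4 + 41/9)) = sqrt(-264 - 225601/36) = sqrt(-235105/36) = I*sqrt(235105)/6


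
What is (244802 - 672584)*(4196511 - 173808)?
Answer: -1720839934746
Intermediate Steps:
(244802 - 672584)*(4196511 - 173808) = -427782*4022703 = -1720839934746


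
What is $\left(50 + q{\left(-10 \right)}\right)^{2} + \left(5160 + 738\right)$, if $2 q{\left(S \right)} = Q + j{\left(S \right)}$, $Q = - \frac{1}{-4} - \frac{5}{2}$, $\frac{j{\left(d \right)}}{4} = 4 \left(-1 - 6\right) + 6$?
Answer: $\frac{378993}{64} \approx 5921.8$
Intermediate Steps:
$j{\left(d \right)} = -88$ ($j{\left(d \right)} = 4 \left(4 \left(-1 - 6\right) + 6\right) = 4 \left(4 \left(-7\right) + 6\right) = 4 \left(-28 + 6\right) = 4 \left(-22\right) = -88$)
$Q = - \frac{9}{4}$ ($Q = \left(-1\right) \left(- \frac{1}{4}\right) - \frac{5}{2} = \frac{1}{4} - \frac{5}{2} = - \frac{9}{4} \approx -2.25$)
$q{\left(S \right)} = - \frac{361}{8}$ ($q{\left(S \right)} = \frac{- \frac{9}{4} - 88}{2} = \frac{1}{2} \left(- \frac{361}{4}\right) = - \frac{361}{8}$)
$\left(50 + q{\left(-10 \right)}\right)^{2} + \left(5160 + 738\right) = \left(50 - \frac{361}{8}\right)^{2} + \left(5160 + 738\right) = \left(\frac{39}{8}\right)^{2} + 5898 = \frac{1521}{64} + 5898 = \frac{378993}{64}$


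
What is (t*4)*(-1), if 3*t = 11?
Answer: -44/3 ≈ -14.667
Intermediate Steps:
t = 11/3 (t = (⅓)*11 = 11/3 ≈ 3.6667)
(t*4)*(-1) = ((11/3)*4)*(-1) = (44/3)*(-1) = -44/3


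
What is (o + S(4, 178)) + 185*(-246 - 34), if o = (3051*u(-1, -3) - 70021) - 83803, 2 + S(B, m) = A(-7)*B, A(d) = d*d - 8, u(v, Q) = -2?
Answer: -211564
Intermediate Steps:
A(d) = -8 + d**2 (A(d) = d**2 - 8 = -8 + d**2)
S(B, m) = -2 + 41*B (S(B, m) = -2 + (-8 + (-7)**2)*B = -2 + (-8 + 49)*B = -2 + 41*B)
o = -159926 (o = (3051*(-2) - 70021) - 83803 = (-6102 - 70021) - 83803 = -76123 - 83803 = -159926)
(o + S(4, 178)) + 185*(-246 - 34) = (-159926 + (-2 + 41*4)) + 185*(-246 - 34) = (-159926 + (-2 + 164)) + 185*(-280) = (-159926 + 162) - 51800 = -159764 - 51800 = -211564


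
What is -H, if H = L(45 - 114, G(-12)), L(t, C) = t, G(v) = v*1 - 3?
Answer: 69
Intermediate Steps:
G(v) = -3 + v (G(v) = v - 3 = -3 + v)
H = -69 (H = 45 - 114 = -69)
-H = -1*(-69) = 69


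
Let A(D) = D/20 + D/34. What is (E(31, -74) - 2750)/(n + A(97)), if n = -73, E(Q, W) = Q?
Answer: 924460/22201 ≈ 41.640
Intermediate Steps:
A(D) = 27*D/340 (A(D) = D*(1/20) + D*(1/34) = D/20 + D/34 = 27*D/340)
(E(31, -74) - 2750)/(n + A(97)) = (31 - 2750)/(-73 + (27/340)*97) = -2719/(-73 + 2619/340) = -2719/(-22201/340) = -2719*(-340/22201) = 924460/22201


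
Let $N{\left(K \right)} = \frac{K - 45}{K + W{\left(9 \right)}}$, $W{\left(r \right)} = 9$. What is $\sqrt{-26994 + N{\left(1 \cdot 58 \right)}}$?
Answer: $\frac{i \sqrt{121175195}}{67} \approx 164.3 i$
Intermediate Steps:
$N{\left(K \right)} = \frac{-45 + K}{9 + K}$ ($N{\left(K \right)} = \frac{K - 45}{K + 9} = \frac{-45 + K}{9 + K}$)
$\sqrt{-26994 + N{\left(1 \cdot 58 \right)}} = \sqrt{-26994 + \frac{-45 + 1 \cdot 58}{9 + 1 \cdot 58}} = \sqrt{-26994 + \frac{-45 + 58}{9 + 58}} = \sqrt{-26994 + \frac{1}{67} \cdot 13} = \sqrt{-26994 + \frac{13}{67}} = \sqrt{- \frac{1808585}{67}} = \frac{i \sqrt{121175195}}{67}$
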